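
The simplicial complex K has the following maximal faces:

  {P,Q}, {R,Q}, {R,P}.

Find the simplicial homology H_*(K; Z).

H_0 ≅ Z,  H_1 ≅ Z.

We work with the vertex ordering P < Q < R. The simplices of K, each written with vertices in increasing order, are:

  0-simplices (3): P, Q, R
  1-simplices (3): PQ, PR, QR

so the chain groups are C_0 ≅ Z^3, C_1 ≅ Z^3.

The boundary map ∂_1: C_1 → C_0 is given by ∂[p,q] = [q] − [p]. For instance
  ∂PR = R − P.
The 3×3 boundary matrix has rank 2 and Smith normal form diag(1,1).

Now H_k = ker ∂_k / im ∂_{k+1}, so:

  H_0: rank C_0 − rank ∂_1 = 3 − 2 = 1, and the invariant factors of ∂_1 are all 1, so H_0 ≅ Z.
  H_1: rank ker ∂_1 − rank ∂_2 = (3 − 2) − 0 = 1, and there is no ∂_2, so H_1 ≅ Z.

As a check, the Euler characteristic is 3 − 3 = 0, which agrees with 1 − 1 = 0.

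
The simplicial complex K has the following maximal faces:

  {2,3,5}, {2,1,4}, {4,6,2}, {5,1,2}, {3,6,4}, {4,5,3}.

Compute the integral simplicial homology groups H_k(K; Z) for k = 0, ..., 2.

Order the vertices as 1 < 2 < 3 < 4 < 5 < 6. Listing each simplex with vertices in this order, K has dimension 2 with simplices:

  0-simplices (6): [1], [2], [3], [4], [5], [6]
  1-simplices (12): [1,2], [1,4], [1,5], [2,3], [2,4], [2,5], [2,6], [3,4], [3,5], [3,6], [4,5], [4,6]
  2-simplices (6): [1,2,4], [1,2,5], [2,3,5], [2,4,6], [3,4,5], [3,4,6]

Hence C_0 ≅ Z^6, C_1 ≅ Z^12, C_2 ≅ Z^6.

The boundary map ∂_1: C_1 → C_0 sends each edge [p,q] (with p < q) to q − p.
The resulting 6×12 matrix has rank 5, and its Smith normal form has invariant factors (1,1,1,1,1).

The boundary map ∂_2: C_2 → C_1 acts by ∂[p,q,r] = [q,r] − [p,r] + [p,q]. For instance
  ∂[3,4,5] = [4,5] − [3,5] + [3,4],
  ∂[1,2,4] = [2,4] − [1,4] + [1,2].
The 12×6 boundary matrix has rank 6 and Smith normal form diag(1,1,1,1,1,1).

Now H_k = ker ∂_k / im ∂_{k+1}, so:

  H_0: rank C_0 − rank ∂_1 = 6 − 5 = 1, and the invariant factors of ∂_1 are all 1, so H_0 = Z.
  H_1: rank ker ∂_1 − rank ∂_2 = (12 − 5) − 6 = 1, and the invariant factors of ∂_2 are all 1, so H_1 = Z.
  H_2: rank ker ∂_2 − rank ∂_3 = (6 − 6) − 0 = 0, and there is no ∂_3, so H_2 = 0.

(K is a triangulation of the cylinder S^1 x I.)

H_0 ≅ Z,  H_1 ≅ Z,  H_2 = 0.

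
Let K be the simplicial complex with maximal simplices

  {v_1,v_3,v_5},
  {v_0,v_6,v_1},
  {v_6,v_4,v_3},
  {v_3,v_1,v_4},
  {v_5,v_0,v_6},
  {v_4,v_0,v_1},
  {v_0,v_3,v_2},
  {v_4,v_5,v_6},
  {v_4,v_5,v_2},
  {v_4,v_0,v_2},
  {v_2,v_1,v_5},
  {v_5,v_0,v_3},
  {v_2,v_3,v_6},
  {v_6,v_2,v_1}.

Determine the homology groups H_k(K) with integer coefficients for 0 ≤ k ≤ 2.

Fix the vertex order v_0 < v_1 < v_2 < v_3 < v_4 < v_5 < v_6 and write every simplex with vertices in increasing order. Then dim K = 2 and the simplices of K are:

  0-simplices (7): [v_0], [v_1], [v_2], [v_3], [v_4], [v_5], [v_6]
  1-simplices (21): (21 of them)
  2-simplices (14): (14 of them)

Hence C_0 ≅ Z^7, C_1 ≅ Z^21, C_2 ≅ Z^14.

∂_1: C_1 → C_0 maps an edge to its endpoints' difference, ∂[p,q] = q − p.
As a 7×21 matrix over Z this has rank 6, with invariant factors (1,1,1,1,1,1).

∂_2: C_2 → C_1 acts by ∂[p,q,r] = [q,r] − [p,r] + [p,q]. For instance
  ∂[v_0,v_2,v_3] = [v_2,v_3] − [v_0,v_3] + [v_0,v_2],
  ∂[v_1,v_3,v_5] = [v_3,v_5] − [v_1,v_5] + [v_1,v_3].
This gives a 21×14 integer matrix of rank 13; reducing to Smith normal form yields diagonal entries (1,1,1,1,1,1,1,1,1,1,1,1,1).

Reading off H_k = ker ∂_k / im ∂_{k+1}:

  H_0: rank C_0 − rank ∂_1 = 7 − 6 = 1, and the invariant factors of ∂_1 are all 1, so H_0 ≅ Z.
  H_1: rank ker ∂_1 − rank ∂_2 = (21 − 6) − 13 = 2, and the invariant factors of ∂_2 are all 1, so H_1 ≅ Z^2.
  H_2: rank ker ∂_2 − rank ∂_3 = (14 − 13) − 0 = 1, and there is no ∂_3, so H_2 ≅ Z.

(K is a triangulation of the torus T^2.)

H_0 = Z,  H_1 = Z^2,  H_2 = Z.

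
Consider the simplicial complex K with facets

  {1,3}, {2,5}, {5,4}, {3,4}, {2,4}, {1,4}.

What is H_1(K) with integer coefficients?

Order the vertices as 1 < 2 < 3 < 4 < 5. Listing each simplex with vertices in this order, K has dimension 1 with simplices:

  0-simplices (5): [1], [2], [3], [4], [5]
  1-simplices (6): [1,3], [1,4], [2,4], [2,5], [3,4], [4,5]

Hence C_0 ≅ Z^5, C_1 ≅ Z^6.

Boundary ∂_1: C_1 → C_0 maps an edge to its endpoints' difference, ∂[p,q] = q − p. For instance
  ∂[1,3] = [3] − [1].
The resulting 5×6 matrix has rank 4, and its Smith normal form has invariant factors (1,1,1,1).

Reading off H_k = ker ∂_k / im ∂_{k+1}:

  H_1: rank ker ∂_1 − rank ∂_2 = (6 − 4) − 0 = 2, and there is no ∂_2, so H_1 = Z^2.

(K is a triangulation of a wedge of 2 circles.)

H_1 ≅ Z^2.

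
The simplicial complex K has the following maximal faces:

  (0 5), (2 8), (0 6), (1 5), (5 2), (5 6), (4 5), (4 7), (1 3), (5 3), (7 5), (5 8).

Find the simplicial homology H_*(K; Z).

Take the total order 0 < 1 < 2 < 3 < 4 < 5 < 6 < 7 < 8 on the vertex set. Then K (dimension 1) consists of the simplices:

  0-simplices (9): [0], [1], [2], [3], [4], [5], [6], [7], [8]
  1-simplices (12): [0,5], [0,6], [1,3], [1,5], [2,5], [2,8], [3,5], [4,5], [4,7], [5,6], [5,7], [5,8]

giving chain groups C_0 ≅ Z^9, C_1 ≅ Z^12.

∂_1: C_1 → C_0 is given by ∂[p,q] = [q] − [p]. For instance
  ∂[1,3] = [3] − [1].
The 9×12 boundary matrix has rank 8 and Smith normal form diag(1,1,1,1,1,1,1,1).

Now H_k = ker ∂_k / im ∂_{k+1}, so:

  H_0: rank C_0 − rank ∂_1 = 9 − 8 = 1, and the invariant factors of ∂_1 are all 1, so H_0 = Z.
  H_1: rank ker ∂_1 − rank ∂_2 = (12 − 8) − 0 = 4, and there is no ∂_2, so H_1 = Z^4.

As a check, the Euler characteristic is 9 − 12 = -3, which agrees with 1 − 4 = -3.
(K is a triangulation of a wedge of 4 circles.)

H_0 ≅ Z,  H_1 ≅ Z^4.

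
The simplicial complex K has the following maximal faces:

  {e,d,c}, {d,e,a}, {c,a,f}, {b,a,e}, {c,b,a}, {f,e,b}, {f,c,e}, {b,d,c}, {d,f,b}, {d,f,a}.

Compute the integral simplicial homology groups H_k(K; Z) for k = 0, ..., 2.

Order the vertices as a < b < c < d < e < f. Listing each simplex with vertices in this order, K has dimension 2 with simplices:

  0-simplices (6): a, b, c, d, e, f
  1-simplices (15): ab, ac, ad, ae, af, bc, bd, be, bf, cd, ce, cf, de, df, ef
  2-simplices (10): abc, abe, acf, ade, adf, bcd, bdf, bef, cde, cef

giving chain groups C_0 ≅ Z^6, C_1 ≅ Z^15, C_2 ≅ Z^10.

∂_1: C_1 → C_0 sends each edge [p,q] (with p < q) to q − p. For instance
  ∂ae = e − a.
This gives a 6×15 integer matrix of rank 5; reducing to Smith normal form yields diagonal entries (1,1,1,1,1).

Boundary ∂_2: C_2 → C_1 sends each 2-simplex [p,q,r] to [q,r] − [p,r] + [p,q]. For instance
  ∂bcd = cd − bd + bc,
  ∂adf = df − af + ad.
The 15×10 boundary matrix has rank 10 and Smith normal form diag(1,1,1,1,1,1,1,1,1,2).

Now H_k = ker ∂_k / im ∂_{k+1}, so:

  H_0: rank C_0 − rank ∂_1 = 6 − 5 = 1, and the invariant factors of ∂_1 are all 1, so H_0 ≅ Z.
  H_1: rank ker ∂_1 − rank ∂_2 = (15 − 5) − 10 = 0, and ∂_2 has invariant factor 2 > 1, so H_1 ≅ Z/2Z.
  H_2: rank ker ∂_2 − rank ∂_3 = (10 − 10) − 0 = 0, and there is no ∂_3, so H_2 ≅ 0.

H_0 ≅ Z,  H_1 ≅ Z/2Z,  H_2 = 0.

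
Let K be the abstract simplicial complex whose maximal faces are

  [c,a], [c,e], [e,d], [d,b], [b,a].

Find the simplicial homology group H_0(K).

H_0 = Z.

Fix the vertex order a < b < c < d < e and write every simplex with vertices in increasing order. Then dim K = 1 and the simplices of K are:

  0-simplices (5): a, b, c, d, e
  1-simplices (5): ab, ac, bd, ce, de

Hence C_0 ≅ Z^5, C_1 ≅ Z^5.

∂_1: C_1 → C_0 sends each edge [p,q] (with p < q) to q − p.
This gives a 5×5 integer matrix of rank 4; reducing to Smith normal form yields diagonal entries (1,1,1,1).

Now H_k = ker ∂_k / im ∂_{k+1}, so:

  H_0: rank C_0 − rank ∂_1 = 5 − 4 = 1, and the invariant factors of ∂_1 are all 1, so H_0 = Z.

(K is a triangulation of the circle S^1.)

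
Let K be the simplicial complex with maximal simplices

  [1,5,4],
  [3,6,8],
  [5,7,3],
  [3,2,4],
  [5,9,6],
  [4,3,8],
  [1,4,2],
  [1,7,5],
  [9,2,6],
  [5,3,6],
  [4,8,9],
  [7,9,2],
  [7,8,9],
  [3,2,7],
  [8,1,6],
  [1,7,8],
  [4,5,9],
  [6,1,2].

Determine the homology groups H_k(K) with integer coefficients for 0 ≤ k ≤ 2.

H_0 = Z,  H_1 = Z^2,  H_2 = Z.

Fix the vertex order 1 < 2 < 3 < 4 < 5 < 6 < 7 < 8 < 9 and write every simplex with vertices in increasing order. Then dim K = 2 and the simplices of K are:

  0-simplices (9): [1], [2], [3], [4], [5], [6], [7], [8], [9]
  1-simplices (27): (27 of them)
  2-simplices (18): [1,2,4], [1,2,6], [1,4,5], [1,5,7], [1,6,8], [1,7,8], [2,3,4], [2,3,7], [2,6,9], [2,7,9], [3,4,8], [3,5,6], [3,5,7], [3,6,8], [4,5,9], [4,8,9], [5,6,9], [7,8,9]

so the chain groups are C_0 ≅ Z^9, C_1 ≅ Z^27, C_2 ≅ Z^18.

The boundary map ∂_1: C_1 → C_0 is given by ∂[p,q] = [q] − [p].
As a 9×27 matrix over Z this has rank 8, with invariant factors (1,1,1,1,1,1,1,1).

Boundary ∂_2: C_2 → C_1 sends each 2-simplex [p,q,r] to [q,r] − [p,r] + [p,q]. For instance
  ∂[2,3,7] = [3,7] − [2,7] + [2,3],
  ∂[2,7,9] = [7,9] − [2,9] + [2,7].
As a 27×18 matrix over Z this has rank 17, with invariant factors (1,1,1,1,1,1,1,1,1,1,1,1,1,1,1,1,1).

Now H_k = ker ∂_k / im ∂_{k+1}, so:

  H_0: rank C_0 − rank ∂_1 = 9 − 8 = 1, and the invariant factors of ∂_1 are all 1, so H_0 = Z.
  H_1: rank ker ∂_1 − rank ∂_2 = (27 − 8) − 17 = 2, and the invariant factors of ∂_2 are all 1, so H_1 = Z^2.
  H_2: rank ker ∂_2 − rank ∂_3 = (18 − 17) − 0 = 1, and there is no ∂_3, so H_2 = Z.

As a check, the Euler characteristic is 9 − 27 + 18 = 0, which agrees with 1 − 2 + 1 = 0.
(K is a triangulation of the torus T^2.)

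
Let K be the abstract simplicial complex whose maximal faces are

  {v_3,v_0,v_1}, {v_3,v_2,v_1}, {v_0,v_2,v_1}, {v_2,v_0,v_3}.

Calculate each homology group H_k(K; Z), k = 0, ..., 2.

Order the vertices as v_0 < v_1 < v_2 < v_3. Listing each simplex with vertices in this order, K has dimension 2 with simplices:

  0-simplices (4): [v_0], [v_1], [v_2], [v_3]
  1-simplices (6): [v_0,v_1], [v_0,v_2], [v_0,v_3], [v_1,v_2], [v_1,v_3], [v_2,v_3]
  2-simplices (4): [v_0,v_1,v_2], [v_0,v_1,v_3], [v_0,v_2,v_3], [v_1,v_2,v_3]

giving chain groups C_0 ≅ Z^4, C_1 ≅ Z^6, C_2 ≅ Z^4.

∂_1: C_1 → C_0 maps an edge to its endpoints' difference, ∂[p,q] = q − p. For instance
  ∂[v_0,v_1] = [v_1] − [v_0].
The 4×6 boundary matrix has rank 3 and Smith normal form diag(1,1,1).

Boundary ∂_2: C_2 → C_1 acts by ∂[p,q,r] = [q,r] − [p,r] + [p,q]. For instance
  ∂[v_0,v_1,v_3] = [v_1,v_3] − [v_0,v_3] + [v_0,v_1],
  ∂[v_1,v_2,v_3] = [v_2,v_3] − [v_1,v_3] + [v_1,v_2].
The 6×4 boundary matrix has rank 3 and Smith normal form diag(1,1,1).

Reading off H_k = ker ∂_k / im ∂_{k+1}:

  H_0: rank C_0 − rank ∂_1 = 4 − 3 = 1, and the invariant factors of ∂_1 are all 1, so H_0 = Z.
  H_1: rank ker ∂_1 − rank ∂_2 = (6 − 3) − 3 = 0, and the invariant factors of ∂_2 are all 1, so H_1 = 0.
  H_2: rank ker ∂_2 − rank ∂_3 = (4 − 3) − 0 = 1, and there is no ∂_3, so H_2 = Z.

As a check, the Euler characteristic is 4 − 6 + 4 = 2, which agrees with 1 − 0 + 1 = 2.

H_0 ≅ Z,  H_1 = 0,  H_2 ≅ Z.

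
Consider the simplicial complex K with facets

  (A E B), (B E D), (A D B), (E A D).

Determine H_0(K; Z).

Fix the vertex order A < B < D < E and write every simplex with vertices in increasing order. Then dim K = 2 and the simplices of K are:

  0-simplices (4): A, B, D, E
  1-simplices (6): AB, AD, AE, BD, BE, DE
  2-simplices (4): ABD, ABE, ADE, BDE

so the chain groups are C_0 ≅ Z^4, C_1 ≅ Z^6, C_2 ≅ Z^4.

The boundary map ∂_1: C_1 → C_0 is given by ∂[p,q] = [q] − [p]. For instance
  ∂BD = D − B.
The 4×6 boundary matrix has rank 3 and Smith normal form diag(1,1,1).

∂_2: C_2 → C_1 sends each 2-simplex [p,q,r] to [q,r] − [p,r] + [p,q]. For instance
  ∂ADE = DE − AE + AD,
  ∂ABD = BD − AD + AB.
The resulting 6×4 matrix has rank 3, and its Smith normal form has invariant factors (1,1,1).

Reading off H_k = ker ∂_k / im ∂_{k+1}:

  H_0: rank C_0 − rank ∂_1 = 4 − 3 = 1, and the invariant factors of ∂_1 are all 1, so H_0 = Z.

H_0 = Z.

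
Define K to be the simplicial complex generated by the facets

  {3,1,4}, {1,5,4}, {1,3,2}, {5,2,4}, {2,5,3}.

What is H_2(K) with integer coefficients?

H_2 ≅ 0.

Fix the vertex order 1 < 2 < 3 < 4 < 5 and write every simplex with vertices in increasing order. Then dim K = 2 and the simplices of K are:

  0-simplices (5): [1], [2], [3], [4], [5]
  1-simplices (10): [1,2], [1,3], [1,4], [1,5], [2,3], [2,4], [2,5], [3,4], [3,5], [4,5]
  2-simplices (5): [1,2,3], [1,3,4], [1,4,5], [2,3,5], [2,4,5]

giving chain groups C_0 ≅ Z^5, C_1 ≅ Z^10, C_2 ≅ Z^5.

∂_1: C_1 → C_0 sends each edge [p,q] (with p < q) to q − p. For instance
  ∂[2,3] = [3] − [2].
As a 5×10 matrix over Z this has rank 4, with invariant factors (1,1,1,1).

The boundary map ∂_2: C_2 → C_1 sends each 2-simplex [p,q,r] to [q,r] − [p,r] + [p,q]. For instance
  ∂[1,2,3] = [2,3] − [1,3] + [1,2],
  ∂[2,4,5] = [4,5] − [2,5] + [2,4].
This gives a 10×5 integer matrix of rank 5; reducing to Smith normal form yields diagonal entries (1,1,1,1,1).

Reading off H_k = ker ∂_k / im ∂_{k+1}:

  H_2: rank ker ∂_2 − rank ∂_3 = (5 − 5) − 0 = 0, and there is no ∂_3, so H_2 = 0.

(K is a triangulation of the Möbius band.)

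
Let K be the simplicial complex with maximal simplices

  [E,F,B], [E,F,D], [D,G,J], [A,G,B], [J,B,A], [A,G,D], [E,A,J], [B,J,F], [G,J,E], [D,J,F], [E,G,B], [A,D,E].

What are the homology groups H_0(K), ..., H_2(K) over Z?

H_0 = Z,  H_1 = Z/2,  H_2 = 0.

Fix the vertex order A < B < D < E < F < G < J and write every simplex with vertices in increasing order. Then dim K = 2 and the simplices of K are:

  0-simplices (7): A, B, D, E, F, G, J
  1-simplices (18): AB, AD, AE, AG, AJ, BE, BF, BG, BJ, DE, DF, DG, DJ, EF, EG, EJ, FJ, GJ
  2-simplices (12): ABG, ABJ, ADE, ADG, AEJ, BEF, BEG, BFJ, DEF, DFJ, DGJ, EGJ

so the chain groups are C_0 ≅ Z^7, C_1 ≅ Z^18, C_2 ≅ Z^12.

The boundary map ∂_1: C_1 → C_0 is given by ∂[p,q] = [q] − [p].
The 7×18 boundary matrix has rank 6 and Smith normal form diag(1,1,1,1,1,1).

Boundary ∂_2: C_2 → C_1 sends each 2-simplex [p,q,r] to [q,r] − [p,r] + [p,q]. For instance
  ∂BFJ = FJ − BJ + BF,
  ∂BEF = EF − BF + BE.
This gives a 18×12 integer matrix of rank 12; reducing to Smith normal form yields diagonal entries (1,1,1,1,1,1,1,1,1,1,1,2).

Now H_k = ker ∂_k / im ∂_{k+1}, so:

  H_0: rank C_0 − rank ∂_1 = 7 − 6 = 1, and the invariant factors of ∂_1 are all 1, so H_0 ≅ Z.
  H_1: rank ker ∂_1 − rank ∂_2 = (18 − 6) − 12 = 0, and ∂_2 has invariant factor 2 > 1, so H_1 ≅ Z/2.
  H_2: rank ker ∂_2 − rank ∂_3 = (12 − 12) − 0 = 0, and there is no ∂_3, so H_2 ≅ 0.

As a check, the Euler characteristic is 7 − 18 + 12 = 1, which agrees with 1 − 0 + 0 = 1.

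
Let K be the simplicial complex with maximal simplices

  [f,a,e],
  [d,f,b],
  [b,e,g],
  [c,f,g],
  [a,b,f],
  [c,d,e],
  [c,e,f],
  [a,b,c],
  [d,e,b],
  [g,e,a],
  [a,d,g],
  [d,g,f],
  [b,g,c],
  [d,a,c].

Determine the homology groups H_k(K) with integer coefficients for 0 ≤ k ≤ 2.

H_0 = Z,  H_1 = Z^2,  H_2 = Z.

Order the vertices as a < b < c < d < e < f < g. Listing each simplex with vertices in this order, K has dimension 2 with simplices:

  0-simplices (7): a, b, c, d, e, f, g
  1-simplices (21): ab, ac, ad, ae, af, ag, bc, bd, be, bf, bg, cd, ce, cf, cg, de, df, dg, ef, eg, fg
  2-simplices (14): abc, abf, acd, adg, aef, aeg, bcg, bde, bdf, beg, cde, cef, cfg, dfg

so the chain groups are C_0 ≅ Z^7, C_1 ≅ Z^21, C_2 ≅ Z^14.

∂_1: C_1 → C_0 maps an edge to its endpoints' difference, ∂[p,q] = q − p. For instance
  ∂df = f − d.
This gives a 7×21 integer matrix of rank 6; reducing to Smith normal form yields diagonal entries (1,1,1,1,1,1).

∂_2: C_2 → C_1 maps a triangle to the signed sum of its edges. For instance
  ∂cef = ef − cf + ce,
  ∂cfg = fg − cg + cf.
This gives a 21×14 integer matrix of rank 13; reducing to Smith normal form yields diagonal entries (1,1,1,1,1,1,1,1,1,1,1,1,1).

Now H_k = ker ∂_k / im ∂_{k+1}, so:

  H_0: rank C_0 − rank ∂_1 = 7 − 6 = 1, and the invariant factors of ∂_1 are all 1, so H_0 = Z.
  H_1: rank ker ∂_1 − rank ∂_2 = (21 − 6) − 13 = 2, and the invariant factors of ∂_2 are all 1, so H_1 = Z^2.
  H_2: rank ker ∂_2 − rank ∂_3 = (14 − 13) − 0 = 1, and there is no ∂_3, so H_2 = Z.

As a check, the Euler characteristic is 7 − 21 + 14 = 0, which agrees with 1 − 2 + 1 = 0.
(K is a triangulation of the torus T^2.)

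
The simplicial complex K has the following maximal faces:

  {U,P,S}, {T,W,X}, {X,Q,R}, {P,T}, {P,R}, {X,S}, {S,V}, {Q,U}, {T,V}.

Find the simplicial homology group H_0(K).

We work with the vertex ordering P < Q < R < S < T < U < V < W < X. The simplices of K, each written with vertices in increasing order, are:

  0-simplices (9): P, Q, R, S, T, U, V, W, X
  1-simplices (15): PR, PS, PT, PU, QR, QU, QX, RX, SU, SV, SX, TV, TW, TX, WX
  2-simplices (3): PSU, QRX, TWX

so the chain groups are C_0 ≅ Z^9, C_1 ≅ Z^15, C_2 ≅ Z^3.

∂_1: C_1 → C_0 is given by ∂[p,q] = [q] − [p]. For instance
  ∂PT = T − P.
This gives a 9×15 integer matrix of rank 8; reducing to Smith normal form yields diagonal entries (1,1,1,1,1,1,1,1).

The boundary map ∂_2: C_2 → C_1 acts by ∂[p,q,r] = [q,r] − [p,r] + [p,q]. For instance
  ∂QRX = RX − QX + QR,
  ∂TWX = WX − TX + TW.
The 15×3 boundary matrix has rank 3 and Smith normal form diag(1,1,1).

Reading off H_k = ker ∂_k / im ∂_{k+1}:

  H_0: rank C_0 − rank ∂_1 = 9 − 8 = 1, and the invariant factors of ∂_1 are all 1, so H_0 ≅ Z.

H_0 = Z.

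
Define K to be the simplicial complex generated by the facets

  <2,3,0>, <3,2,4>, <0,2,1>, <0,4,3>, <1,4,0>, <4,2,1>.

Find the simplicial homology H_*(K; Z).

We work with the vertex ordering 0 < 1 < 2 < 3 < 4. The simplices of K, each written with vertices in increasing order, are:

  0-simplices (5): [0], [1], [2], [3], [4]
  1-simplices (9): [0,1], [0,2], [0,3], [0,4], [1,2], [1,4], [2,3], [2,4], [3,4]
  2-simplices (6): [0,1,2], [0,1,4], [0,2,3], [0,3,4], [1,2,4], [2,3,4]

giving chain groups C_0 ≅ Z^5, C_1 ≅ Z^9, C_2 ≅ Z^6.

Boundary ∂_1: C_1 → C_0 is given by ∂[p,q] = [q] − [p]. For instance
  ∂[3,4] = [4] − [3].
This gives a 5×9 integer matrix of rank 4; reducing to Smith normal form yields diagonal entries (1,1,1,1).

The boundary map ∂_2: C_2 → C_1 maps a triangle to the signed sum of its edges. For instance
  ∂[0,1,2] = [1,2] − [0,2] + [0,1],
  ∂[0,1,4] = [1,4] − [0,4] + [0,1].
This gives a 9×6 integer matrix of rank 5; reducing to Smith normal form yields diagonal entries (1,1,1,1,1).

Reading off H_k = ker ∂_k / im ∂_{k+1}:

  H_0: rank C_0 − rank ∂_1 = 5 − 4 = 1, and the invariant factors of ∂_1 are all 1, so H_0 = Z.
  H_1: rank ker ∂_1 − rank ∂_2 = (9 − 4) − 5 = 0, and the invariant factors of ∂_2 are all 1, so H_1 = 0.
  H_2: rank ker ∂_2 − rank ∂_3 = (6 − 5) − 0 = 1, and there is no ∂_3, so H_2 = Z.

As a check, the Euler characteristic is 5 − 9 + 6 = 2, which agrees with 1 − 0 + 1 = 2.
(K is a triangulation of the 2-sphere S^2.)

H_0 = Z,  H_1 = 0,  H_2 = Z.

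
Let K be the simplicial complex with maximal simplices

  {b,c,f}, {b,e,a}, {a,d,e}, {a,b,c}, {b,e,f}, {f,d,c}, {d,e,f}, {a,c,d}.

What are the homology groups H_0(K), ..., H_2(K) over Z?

Take the total order a < b < c < d < e < f on the vertex set. Then K (dimension 2) consists of the simplices:

  0-simplices (6): a, b, c, d, e, f
  1-simplices (12): ab, ac, ad, ae, bc, be, bf, cd, cf, de, df, ef
  2-simplices (8): abc, abe, acd, ade, bcf, bef, cdf, def

giving chain groups C_0 ≅ Z^6, C_1 ≅ Z^12, C_2 ≅ Z^8.

Boundary ∂_1: C_1 → C_0 is given by ∂[p,q] = [q] − [p].
As a 6×12 matrix over Z this has rank 5, with invariant factors (1,1,1,1,1).

∂_2: C_2 → C_1 sends each 2-simplex [p,q,r] to [q,r] − [p,r] + [p,q]. For instance
  ∂def = ef − df + de,
  ∂bcf = cf − bf + bc.
The resulting 12×8 matrix has rank 7, and its Smith normal form has invariant factors (1,1,1,1,1,1,1).

Now H_k = ker ∂_k / im ∂_{k+1}, so:

  H_0: rank C_0 − rank ∂_1 = 6 − 5 = 1, and the invariant factors of ∂_1 are all 1, so H_0 = Z.
  H_1: rank ker ∂_1 − rank ∂_2 = (12 − 5) − 7 = 0, and the invariant factors of ∂_2 are all 1, so H_1 = 0.
  H_2: rank ker ∂_2 − rank ∂_3 = (8 − 7) − 0 = 1, and there is no ∂_3, so H_2 = Z.

(K is a triangulation of the 2-sphere S^2.)

H_0 ≅ Z,  H_1 = 0,  H_2 ≅ Z.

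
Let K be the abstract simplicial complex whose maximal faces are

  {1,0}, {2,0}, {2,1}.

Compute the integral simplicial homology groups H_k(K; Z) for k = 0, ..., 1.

Order the vertices as 0 < 1 < 2. Listing each simplex with vertices in this order, K has dimension 1 with simplices:

  0-simplices (3): [0], [1], [2]
  1-simplices (3): [0,1], [0,2], [1,2]

Hence C_0 ≅ Z^3, C_1 ≅ Z^3.

Boundary ∂_1: C_1 → C_0 is given by ∂[p,q] = [q] − [p]. For instance
  ∂[0,2] = [2] − [0].
The resulting 3×3 matrix has rank 2, and its Smith normal form has invariant factors (1,1).

Reading off H_k = ker ∂_k / im ∂_{k+1}:

  H_0: rank C_0 − rank ∂_1 = 3 − 2 = 1, and the invariant factors of ∂_1 are all 1, so H_0 ≅ Z.
  H_1: rank ker ∂_1 − rank ∂_2 = (3 − 2) − 0 = 1, and there is no ∂_2, so H_1 ≅ Z.

(K is a triangulation of the circle S^1.)

H_0 = Z,  H_1 = Z.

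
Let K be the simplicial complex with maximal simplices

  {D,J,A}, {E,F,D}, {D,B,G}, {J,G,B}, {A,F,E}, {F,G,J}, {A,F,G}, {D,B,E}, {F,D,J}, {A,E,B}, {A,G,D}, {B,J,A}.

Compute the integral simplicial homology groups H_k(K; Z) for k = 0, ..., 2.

H_0 ≅ Z,  H_1 ≅ Z/2,  H_2 = 0.

Take the total order A < B < D < E < F < G < J on the vertex set. Then K (dimension 2) consists of the simplices:

  0-simplices (7): A, B, D, E, F, G, J
  1-simplices (18): AB, AD, AE, AF, AG, AJ, BD, BE, BG, BJ, DE, DF, DG, DJ, EF, FG, FJ, GJ
  2-simplices (12): ABE, ABJ, ADG, ADJ, AEF, AFG, BDE, BDG, BGJ, DEF, DFJ, FGJ

Hence C_0 ≅ Z^7, C_1 ≅ Z^18, C_2 ≅ Z^12.

The boundary map ∂_1: C_1 → C_0 sends each edge [p,q] (with p < q) to q − p.
As a 7×18 matrix over Z this has rank 6, with invariant factors (1,1,1,1,1,1).

∂_2: C_2 → C_1 maps a triangle to the signed sum of its edges. For instance
  ∂BDE = DE − BE + BD,
  ∂FGJ = GJ − FJ + FG.
As a 18×12 matrix over Z this has rank 12, with invariant factors (1,1,1,1,1,1,1,1,1,1,1,2).

From H_k ≅ ker(∂_k) / im(∂_{k+1}) we obtain:

  H_0: rank C_0 − rank ∂_1 = 7 − 6 = 1, and the invariant factors of ∂_1 are all 1, so H_0 = Z.
  H_1: rank ker ∂_1 − rank ∂_2 = (18 − 6) − 12 = 0, and ∂_2 has invariant factor 2 > 1, so H_1 = Z/2.
  H_2: rank ker ∂_2 − rank ∂_3 = (12 − 12) − 0 = 0, and there is no ∂_3, so H_2 = 0.

As a check, the Euler characteristic is 7 − 18 + 12 = 1, which agrees with 1 − 0 + 0 = 1.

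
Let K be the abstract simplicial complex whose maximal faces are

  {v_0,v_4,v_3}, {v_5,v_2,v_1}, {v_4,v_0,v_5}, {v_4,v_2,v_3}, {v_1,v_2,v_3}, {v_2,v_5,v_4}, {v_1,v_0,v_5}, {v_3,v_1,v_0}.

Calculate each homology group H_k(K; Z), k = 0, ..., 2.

H_0 ≅ Z,  H_1 = 0,  H_2 ≅ Z.

K has 6 vertices, 12 edges, 8 triangles.
rank ∂_0 = 0, rank ∂_1 = 5 ⇒ b_0 = 6 − 0 − 5 = 1; all invariant factors of ∂_1 are 1 so no torsion. So H_0 ≅ Z.
rank ∂_1 = 5, rank ∂_2 = 7 ⇒ b_1 = 12 − 5 − 7 = 0; all invariant factors of ∂_2 are 1 so no torsion. So H_1 ≅ 0.
rank ∂_2 = 7, rank ∂_3 = 0 ⇒ b_2 = 8 − 7 − 0 = 1. So H_2 ≅ Z.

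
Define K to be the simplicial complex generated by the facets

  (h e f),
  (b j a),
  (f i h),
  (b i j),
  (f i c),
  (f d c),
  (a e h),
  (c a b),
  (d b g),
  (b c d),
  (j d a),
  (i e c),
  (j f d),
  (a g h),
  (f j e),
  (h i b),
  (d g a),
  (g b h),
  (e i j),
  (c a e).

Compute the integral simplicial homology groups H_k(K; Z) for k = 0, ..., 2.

Take the total order a < b < c < d < e < f < g < h < i < j on the vertex set. Then K (dimension 2) consists of the simplices:

  0-simplices (10): a, b, c, d, e, f, g, h, i, j
  1-simplices (30): ab, ac, ad, ae, ag, ah, aj, bc, bd, bg, bh, bi, bj, cd, ce, cf, ci, df, dg, dj, ef, eh, ei, ej, fh, fi, fj, gh, hi, ij
  2-simplices (20): abc, abj, ace, adg, adj, aeh, agh, bcd, bdg, bgh, bhi, bij, cdf, cei, cfi, dfj, efh, efj, eij, fhi

Hence C_0 ≅ Z^10, C_1 ≅ Z^30, C_2 ≅ Z^20.

The boundary map ∂_1: C_1 → C_0 sends each edge [p,q] (with p < q) to q − p. For instance
  ∂bh = h − b.
The 10×30 boundary matrix has rank 9 and Smith normal form diag(1,1,1,1,1,1,1,1,1).

∂_2: C_2 → C_1 sends each 2-simplex [p,q,r] to [q,r] − [p,r] + [p,q]. For instance
  ∂efj = fj − ej + ef,
  ∂eij = ij − ej + ei.
As a 30×20 matrix over Z this has rank 20, with invariant factors (1,1,1,1,1,1,1,1,1,1,1,1,1,1,1,1,1,1,1,2).

Now H_k = ker ∂_k / im ∂_{k+1}, so:

  H_0: rank C_0 − rank ∂_1 = 10 − 9 = 1, and the invariant factors of ∂_1 are all 1, so H_0 ≅ Z.
  H_1: rank ker ∂_1 − rank ∂_2 = (30 − 9) − 20 = 1, and ∂_2 has invariant factor 2 > 1, so H_1 ≅ Z ⊕ Z_2.
  H_2: rank ker ∂_2 − rank ∂_3 = (20 − 20) − 0 = 0, and there is no ∂_3, so H_2 ≅ 0.

As a check, the Euler characteristic is 10 − 30 + 20 = 0, which agrees with 1 − 1 + 0 = 0.

H_0 = Z,  H_1 = Z ⊕ Z_2,  H_2 = 0.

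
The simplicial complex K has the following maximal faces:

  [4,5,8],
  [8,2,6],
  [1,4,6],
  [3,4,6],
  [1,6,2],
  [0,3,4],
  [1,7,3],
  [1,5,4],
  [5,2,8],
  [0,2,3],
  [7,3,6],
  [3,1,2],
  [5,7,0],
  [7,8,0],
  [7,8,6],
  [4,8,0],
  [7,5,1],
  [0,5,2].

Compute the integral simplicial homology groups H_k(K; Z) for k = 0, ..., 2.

H_0 ≅ Z,  H_1 ≅ Z ⊕ Z/2,  H_2 = 0.

Fix the vertex order 0 < 1 < 2 < 3 < 4 < 5 < 6 < 7 < 8 and write every simplex with vertices in increasing order. Then dim K = 2 and the simplices of K are:

  0-simplices (9): [0], [1], [2], [3], [4], [5], [6], [7], [8]
  1-simplices (27): (27 of them)
  2-simplices (18): [0,2,3], [0,2,5], [0,3,4], [0,4,8], [0,5,7], [0,7,8], [1,2,3], [1,2,6], [1,3,7], [1,4,5], [1,4,6], [1,5,7], [2,5,8], [2,6,8], [3,4,6], [3,6,7], [4,5,8], [6,7,8]

so the chain groups are C_0 ≅ Z^9, C_1 ≅ Z^27, C_2 ≅ Z^18.

Boundary ∂_1: C_1 → C_0 is given by ∂[p,q] = [q] − [p].
The resulting 9×27 matrix has rank 8, and its Smith normal form has invariant factors (1,1,1,1,1,1,1,1).

The boundary map ∂_2: C_2 → C_1 acts by ∂[p,q,r] = [q,r] − [p,r] + [p,q]. For instance
  ∂[0,4,8] = [4,8] − [0,8] + [0,4],
  ∂[0,3,4] = [3,4] − [0,4] + [0,3].
The 27×18 boundary matrix has rank 18 and Smith normal form diag(1,1,1,1,1,1,1,1,1,1,1,1,1,1,1,1,1,2).

Computing H_k = (kernel of ∂_k) / (image of ∂_{k+1}):

  H_0: rank C_0 − rank ∂_1 = 9 − 8 = 1, and the invariant factors of ∂_1 are all 1, so H_0 ≅ Z.
  H_1: rank ker ∂_1 − rank ∂_2 = (27 − 8) − 18 = 1, and ∂_2 has invariant factor 2 > 1, so H_1 ≅ Z ⊕ Z/2.
  H_2: rank ker ∂_2 − rank ∂_3 = (18 − 18) − 0 = 0, and there is no ∂_3, so H_2 ≅ 0.

As a check, the Euler characteristic is 9 − 27 + 18 = 0, which agrees with 1 − 1 + 0 = 0.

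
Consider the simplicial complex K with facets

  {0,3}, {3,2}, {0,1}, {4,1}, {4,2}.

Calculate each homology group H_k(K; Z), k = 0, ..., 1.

Take the total order 0 < 1 < 2 < 3 < 4 on the vertex set. Then K (dimension 1) consists of the simplices:

  0-simplices (5): [0], [1], [2], [3], [4]
  1-simplices (5): [0,1], [0,3], [1,4], [2,3], [2,4]

Hence C_0 ≅ Z^5, C_1 ≅ Z^5.

Boundary ∂_1: C_1 → C_0 sends each edge [p,q] (with p < q) to q − p.
The resulting 5×5 matrix has rank 4, and its Smith normal form has invariant factors (1,1,1,1).

From H_k ≅ ker(∂_k) / im(∂_{k+1}) we obtain:

  H_0: rank C_0 − rank ∂_1 = 5 − 4 = 1, and the invariant factors of ∂_1 are all 1, so H_0 ≅ Z.
  H_1: rank ker ∂_1 − rank ∂_2 = (5 − 4) − 0 = 1, and there is no ∂_2, so H_1 ≅ Z.

As a check, the Euler characteristic is 5 − 5 = 0, which agrees with 1 − 1 = 0.

H_0 = Z,  H_1 = Z.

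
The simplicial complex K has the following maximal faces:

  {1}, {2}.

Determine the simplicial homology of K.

H_0 = Z^2.

Order the vertices as 1 < 2. Listing each simplex with vertices in this order, K has dimension 0 with simplices:

  0-simplices (2): [1], [2]

giving chain groups C_0 ≅ Z^2.

From H_k ≅ ker(∂_k) / im(∂_{k+1}) we obtain:

  H_0: rank C_0 − rank ∂_1 = 2 − 0 = 2, and there is no ∂_1, so H_0 = Z^2.

(K is a triangulation of a set of 2 points.)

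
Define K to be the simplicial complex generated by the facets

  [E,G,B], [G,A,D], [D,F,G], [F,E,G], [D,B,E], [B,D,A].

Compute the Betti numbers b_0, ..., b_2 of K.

b_0 = 1, b_1 = 1, b_2 = 0.

Order the vertices as A < B < D < E < F < G. Listing each simplex with vertices in this order, K has dimension 2 with simplices:

  0-simplices (6): A, B, D, E, F, G
  1-simplices (12): AB, AD, AG, BD, BE, BG, DE, DF, DG, EF, EG, FG
  2-simplices (6): ABD, ADG, BDE, BEG, DFG, EFG

giving chain groups C_0 ≅ Z^6, C_1 ≅ Z^12, C_2 ≅ Z^6.

Boundary ∂_1: C_1 → C_0 maps an edge to its endpoints' difference, ∂[p,q] = q − p.
As a 6×12 matrix over Z this has rank 5, with invariant factors (1,1,1,1,1).

∂_2: C_2 → C_1 acts by ∂[p,q,r] = [q,r] − [p,r] + [p,q]. For instance
  ∂BEG = EG − BG + BE,
  ∂EFG = FG − EG + EF.
This gives a 12×6 integer matrix of rank 6; reducing to Smith normal form yields diagonal entries (1,1,1,1,1,1).

From H_k ≅ ker(∂_k) / im(∂_{k+1}) we obtain:

  H_0: rank C_0 − rank ∂_1 = 6 − 5 = 1, and the invariant factors of ∂_1 are all 1, so H_0 ≅ Z.
  H_1: rank ker ∂_1 − rank ∂_2 = (12 − 5) − 6 = 1, and the invariant factors of ∂_2 are all 1, so H_1 ≅ Z.
  H_2: rank ker ∂_2 − rank ∂_3 = (6 − 6) − 0 = 0, and there is no ∂_3, so H_2 ≅ 0.

Hence the Betti numbers are b_0 = 1, b_1 = 1, b_2 = 0.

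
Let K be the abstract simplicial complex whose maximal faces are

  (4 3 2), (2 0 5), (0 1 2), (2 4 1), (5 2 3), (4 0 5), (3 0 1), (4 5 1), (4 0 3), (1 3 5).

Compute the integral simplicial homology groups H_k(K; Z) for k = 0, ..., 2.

We work with the vertex ordering 0 < 1 < 2 < 3 < 4 < 5. The simplices of K, each written with vertices in increasing order, are:

  0-simplices (6): [0], [1], [2], [3], [4], [5]
  1-simplices (15): [0,1], [0,2], [0,3], [0,4], [0,5], [1,2], [1,3], [1,4], [1,5], [2,3], [2,4], [2,5], [3,4], [3,5], [4,5]
  2-simplices (10): [0,1,2], [0,1,3], [0,2,5], [0,3,4], [0,4,5], [1,2,4], [1,3,5], [1,4,5], [2,3,4], [2,3,5]

so the chain groups are C_0 ≅ Z^6, C_1 ≅ Z^15, C_2 ≅ Z^10.

∂_1: C_1 → C_0 sends each edge [p,q] (with p < q) to q − p. For instance
  ∂[1,2] = [2] − [1].
This gives a 6×15 integer matrix of rank 5; reducing to Smith normal form yields diagonal entries (1,1,1,1,1).

∂_2: C_2 → C_1 sends each 2-simplex [p,q,r] to [q,r] − [p,r] + [p,q]. For instance
  ∂[1,3,5] = [3,5] − [1,5] + [1,3],
  ∂[1,2,4] = [2,4] − [1,4] + [1,2].
The resulting 15×10 matrix has rank 10, and its Smith normal form has invariant factors (1,1,1,1,1,1,1,1,1,2).

Reading off H_k = ker ∂_k / im ∂_{k+1}:

  H_0: rank C_0 − rank ∂_1 = 6 − 5 = 1, and the invariant factors of ∂_1 are all 1, so H_0 = Z.
  H_1: rank ker ∂_1 − rank ∂_2 = (15 − 5) − 10 = 0, and ∂_2 has invariant factor 2 > 1, so H_1 = Z_2.
  H_2: rank ker ∂_2 − rank ∂_3 = (10 − 10) − 0 = 0, and there is no ∂_3, so H_2 = 0.

As a check, the Euler characteristic is 6 − 15 + 10 = 1, which agrees with 1 − 0 + 0 = 1.

H_0 = Z,  H_1 = Z_2,  H_2 = 0.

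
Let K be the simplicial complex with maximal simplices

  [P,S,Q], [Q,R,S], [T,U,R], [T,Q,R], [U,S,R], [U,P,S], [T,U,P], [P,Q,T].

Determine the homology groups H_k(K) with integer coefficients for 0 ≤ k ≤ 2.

Fix the vertex order P < Q < R < S < T < U and write every simplex with vertices in increasing order. Then dim K = 2 and the simplices of K are:

  0-simplices (6): P, Q, R, S, T, U
  1-simplices (12): PQ, PS, PT, PU, QR, QS, QT, RS, RT, RU, SU, TU
  2-simplices (8): PQS, PQT, PSU, PTU, QRS, QRT, RSU, RTU

Hence C_0 ≅ Z^6, C_1 ≅ Z^12, C_2 ≅ Z^8.

The boundary map ∂_1: C_1 → C_0 is given by ∂[p,q] = [q] − [p]. For instance
  ∂SU = U − S.
The 6×12 boundary matrix has rank 5 and Smith normal form diag(1,1,1,1,1).

∂_2: C_2 → C_1 sends each 2-simplex [p,q,r] to [q,r] − [p,r] + [p,q]. For instance
  ∂QRS = RS − QS + QR,
  ∂RSU = SU − RU + RS.
This gives a 12×8 integer matrix of rank 7; reducing to Smith normal form yields diagonal entries (1,1,1,1,1,1,1).

From H_k ≅ ker(∂_k) / im(∂_{k+1}) we obtain:

  H_0: rank C_0 − rank ∂_1 = 6 − 5 = 1, and the invariant factors of ∂_1 are all 1, so H_0 = Z.
  H_1: rank ker ∂_1 − rank ∂_2 = (12 − 5) − 7 = 0, and the invariant factors of ∂_2 are all 1, so H_1 = 0.
  H_2: rank ker ∂_2 − rank ∂_3 = (8 − 7) − 0 = 1, and there is no ∂_3, so H_2 = Z.

As a check, the Euler characteristic is 6 − 12 + 8 = 2, which agrees with 1 − 0 + 1 = 2.

H_0 = Z,  H_1 = 0,  H_2 = Z.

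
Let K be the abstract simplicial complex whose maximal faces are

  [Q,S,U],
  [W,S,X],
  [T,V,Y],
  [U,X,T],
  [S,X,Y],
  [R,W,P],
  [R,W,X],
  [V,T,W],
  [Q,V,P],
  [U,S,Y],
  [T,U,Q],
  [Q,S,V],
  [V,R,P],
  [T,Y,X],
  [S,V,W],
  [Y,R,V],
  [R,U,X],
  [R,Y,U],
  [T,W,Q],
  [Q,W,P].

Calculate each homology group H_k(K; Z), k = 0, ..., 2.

We work with the vertex ordering P < Q < R < S < T < U < V < W < X < Y. The simplices of K, each written with vertices in increasing order, are:

  0-simplices (10): P, Q, R, S, T, U, V, W, X, Y
  1-simplices (30): PQ, PR, PV, PW, QS, QT, QU, QV, QW, RU, RV, RW, RX, RY, SU, SV, SW, SX, SY, TU, TV, TW, TX, TY, UX, UY, VW, VY, WX, XY
  2-simplices (20): PQV, PQW, PRV, PRW, QSU, QSV, QTU, QTW, RUX, RUY, RVY, RWX, SUY, SVW, SWX, SXY, TUX, TVW, TVY, TXY

so the chain groups are C_0 ≅ Z^10, C_1 ≅ Z^30, C_2 ≅ Z^20.

Boundary ∂_1: C_1 → C_0 sends each edge [p,q] (with p < q) to q − p. For instance
  ∂QV = V − Q.
The resulting 10×30 matrix has rank 9, and its Smith normal form has invariant factors (1,1,1,1,1,1,1,1,1).

∂_2: C_2 → C_1 acts by ∂[p,q,r] = [q,r] − [p,r] + [p,q]. For instance
  ∂TUX = UX − TX + TU,
  ∂TVY = VY − TY + TV.
As a 30×20 matrix over Z this has rank 20, with invariant factors (1,1,1,1,1,1,1,1,1,1,1,1,1,1,1,1,1,1,1,2).

Computing H_k = (kernel of ∂_k) / (image of ∂_{k+1}):

  H_0: rank C_0 − rank ∂_1 = 10 − 9 = 1, and the invariant factors of ∂_1 are all 1, so H_0 = Z.
  H_1: rank ker ∂_1 − rank ∂_2 = (30 − 9) − 20 = 1, and ∂_2 has invariant factor 2 > 1, so H_1 = Z ⊕ Z/2.
  H_2: rank ker ∂_2 − rank ∂_3 = (20 − 20) − 0 = 0, and there is no ∂_3, so H_2 = 0.

As a check, the Euler characteristic is 10 − 30 + 20 = 0, which agrees with 1 − 1 + 0 = 0.

H_0 = Z,  H_1 = Z ⊕ Z/2,  H_2 = 0.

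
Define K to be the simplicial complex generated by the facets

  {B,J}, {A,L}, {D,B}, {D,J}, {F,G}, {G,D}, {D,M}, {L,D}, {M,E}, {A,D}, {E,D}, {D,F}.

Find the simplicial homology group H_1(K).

H_1 = Z^4.

Order the vertices as A < B < D < E < F < G < J < L < M. Listing each simplex with vertices in this order, K has dimension 1 with simplices:

  0-simplices (9): A, B, D, E, F, G, J, L, M
  1-simplices (12): AD, AL, BD, BJ, DE, DF, DG, DJ, DL, DM, EM, FG

giving chain groups C_0 ≅ Z^9, C_1 ≅ Z^12.

∂_1: C_1 → C_0 sends each edge [p,q] (with p < q) to q − p.
The 9×12 boundary matrix has rank 8 and Smith normal form diag(1,1,1,1,1,1,1,1).

From H_k ≅ ker(∂_k) / im(∂_{k+1}) we obtain:

  H_1: rank ker ∂_1 − rank ∂_2 = (12 − 8) − 0 = 4, and there is no ∂_2, so H_1 ≅ Z^4.

(K is a triangulation of a wedge of 4 circles.)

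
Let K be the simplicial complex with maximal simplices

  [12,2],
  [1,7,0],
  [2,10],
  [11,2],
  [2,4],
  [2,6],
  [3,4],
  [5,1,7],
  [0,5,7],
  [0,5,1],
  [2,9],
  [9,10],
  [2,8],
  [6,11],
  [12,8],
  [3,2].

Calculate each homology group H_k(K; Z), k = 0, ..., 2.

Order the vertices as 0 < 1 < 2 < 3 < 4 < 5 < 6 < 7 < 8 < 9 < 10 < 11 < 12. Listing each simplex with vertices in this order, K has dimension 2 with simplices:

  0-simplices (13): [0], [1], [2], [3], [4], [5], [6], [7], [8], [9], [10], [11], [12]
  1-simplices (18): [0,1], [0,5], [0,7], [1,5], [1,7], [2,3], [2,4], [2,6], [2,8], [2,9], [2,10], [2,11], [2,12], [3,4], [5,7], [6,11], [8,12], [9,10]
  2-simplices (4): [0,1,5], [0,1,7], [0,5,7], [1,5,7]

so the chain groups are C_0 ≅ Z^13, C_1 ≅ Z^18, C_2 ≅ Z^4.

Boundary ∂_1: C_1 → C_0 maps an edge to its endpoints' difference, ∂[p,q] = q − p. For instance
  ∂[6,11] = [11] − [6].
As a 13×18 matrix over Z this has rank 11, with invariant factors (1,1,1,1,1,1,1,1,1,1,1).

∂_2: C_2 → C_1 maps a triangle to the signed sum of its edges. For instance
  ∂[1,5,7] = [5,7] − [1,7] + [1,5],
  ∂[0,1,5] = [1,5] − [0,5] + [0,1].
The 18×4 boundary matrix has rank 3 and Smith normal form diag(1,1,1).

Reading off H_k = ker ∂_k / im ∂_{k+1}:

  H_0: rank C_0 − rank ∂_1 = 13 − 11 = 2, and the invariant factors of ∂_1 are all 1, so H_0 = Z^2.
  H_1: rank ker ∂_1 − rank ∂_2 = (18 − 11) − 3 = 4, and the invariant factors of ∂_2 are all 1, so H_1 = Z^4.
  H_2: rank ker ∂_2 − rank ∂_3 = (4 − 3) − 0 = 1, and there is no ∂_3, so H_2 = Z.

H_0 ≅ Z^2,  H_1 ≅ Z^4,  H_2 ≅ Z.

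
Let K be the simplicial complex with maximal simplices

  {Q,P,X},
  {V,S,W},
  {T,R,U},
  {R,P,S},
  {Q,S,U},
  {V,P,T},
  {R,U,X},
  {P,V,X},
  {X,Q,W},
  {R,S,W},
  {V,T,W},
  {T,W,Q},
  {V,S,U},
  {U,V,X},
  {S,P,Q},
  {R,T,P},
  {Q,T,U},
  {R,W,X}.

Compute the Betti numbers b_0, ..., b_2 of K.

b_0 = 1, b_1 = 2, b_2 = 1.

Order the vertices as P < Q < R < S < T < U < V < W < X. Listing each simplex with vertices in this order, K has dimension 2 with simplices:

  0-simplices (9): P, Q, R, S, T, U, V, W, X
  1-simplices (27): PQ, PR, PS, PT, PV, PX, QS, QT, QU, QW, QX, RS, RT, RU, RW, RX, SU, SV, SW, TU, TV, TW, UV, UX, VW, VX, WX
  2-simplices (18): PQS, PQX, PRS, PRT, PTV, PVX, QSU, QTU, QTW, QWX, RSW, RTU, RUX, RWX, SUV, SVW, TVW, UVX

giving chain groups C_0 ≅ Z^9, C_1 ≅ Z^27, C_2 ≅ Z^18.

Boundary ∂_1: C_1 → C_0 sends each edge [p,q] (with p < q) to q − p.
The resulting 9×27 matrix has rank 8, and its Smith normal form has invariant factors (1,1,1,1,1,1,1,1).

∂_2: C_2 → C_1 acts by ∂[p,q,r] = [q,r] − [p,r] + [p,q]. For instance
  ∂PQX = QX − PX + PQ,
  ∂PQS = QS − PS + PQ.
This gives a 27×18 integer matrix of rank 17; reducing to Smith normal form yields diagonal entries (1,1,1,1,1,1,1,1,1,1,1,1,1,1,1,1,1).

Now H_k = ker ∂_k / im ∂_{k+1}, so:

  H_0: rank C_0 − rank ∂_1 = 9 − 8 = 1, and the invariant factors of ∂_1 are all 1, so H_0 = Z.
  H_1: rank ker ∂_1 − rank ∂_2 = (27 − 8) − 17 = 2, and the invariant factors of ∂_2 are all 1, so H_1 = Z^2.
  H_2: rank ker ∂_2 − rank ∂_3 = (18 − 17) − 0 = 1, and there is no ∂_3, so H_2 = Z.

Hence the Betti numbers are b_0 = 1, b_1 = 2, b_2 = 1.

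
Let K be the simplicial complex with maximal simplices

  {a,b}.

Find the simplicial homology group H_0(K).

H_0 ≅ Z.

Order the vertices as a < b. Listing each simplex with vertices in this order, K has dimension 1 with simplices:

  0-simplices (2): a, b
  1-simplices (1): ab

giving chain groups C_0 ≅ Z^2, C_1 ≅ Z^1.

The boundary map ∂_1: C_1 → C_0 is given by ∂[p,q] = [q] − [p]. For instance
  ∂ab = b − a.
This gives a 2×1 integer matrix of rank 1; reducing to Smith normal form yields diagonal entries (1).

From H_k ≅ ker(∂_k) / im(∂_{k+1}) we obtain:

  H_0: rank C_0 − rank ∂_1 = 2 − 1 = 1, and the invariant factors of ∂_1 are all 1, so H_0 = Z.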